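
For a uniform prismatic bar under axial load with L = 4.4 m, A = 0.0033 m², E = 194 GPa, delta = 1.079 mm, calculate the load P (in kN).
Model: a uniform prismatic bar under axial load, so delta = (P·L) / (A·E).
Solve for P: P = (delta·A·E) / L.
Convert to SI units:
  E = 194 GPa = 1.94 × 10¹¹ Pa
  delta = 1.079 mm = 0.001079 m
Substitute:
  P = (0.001079 × 0.0033 × (1.94 × 10¹¹)) / 4.4
  P = 157000 N
Convert: P = 157000 N = 157 kN
Final answer: P = 157 kN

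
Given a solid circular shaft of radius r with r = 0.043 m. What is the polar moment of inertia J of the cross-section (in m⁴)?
Model: a solid circular shaft of radius r, so J = (π·r^4) / 2.
Substitute:
  J = (π × 0.043^4) / 2
  J = 5.37 × 10⁻⁶ m⁴
Final answer: J = 5.37 × 10⁻⁶ m⁴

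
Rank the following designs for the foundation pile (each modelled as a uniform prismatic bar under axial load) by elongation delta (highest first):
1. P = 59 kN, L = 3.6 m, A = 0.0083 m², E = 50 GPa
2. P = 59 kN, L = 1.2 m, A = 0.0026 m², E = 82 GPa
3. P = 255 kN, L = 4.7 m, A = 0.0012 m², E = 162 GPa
Model: a uniform prismatic bar under axial load, so delta = (P·L) / (A·E) (SI units).
  Case 1: delta = (59000 × 3.6) / (0.0083 × (5 × 10¹⁰)) = 0.0005118 m = 0.5118 mm
  Case 2: delta = (59000 × 1.2) / (0.0026 × (8.2 × 10¹⁰)) = 0.0003321 m = 0.3321 mm
  Case 3: delta = (255000 × 4.7) / (0.0012 × (1.62 × 10¹¹)) = 0.006165 m = 6.165 mm
Ordering: 6.165 mm (case 3) > 0.5118 mm (case 1) > 0.3321 mm (case 2)
Final answer: 3, 1, 2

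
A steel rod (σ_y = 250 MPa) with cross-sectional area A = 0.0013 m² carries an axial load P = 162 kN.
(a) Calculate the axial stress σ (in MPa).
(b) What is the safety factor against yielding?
(a) Axial stress σ = P/A. Convert P = 162 kN = 162000 N.
  σ = 162000 / 0.0013 = 1.246 × 10⁸ Pa = 124.6 MPa
(b) Safety factor SF = σ_y/σ = 250 / 124.6 = 2.006
Final answer: (a) σ = 124.6 MPa, (b) SF = 2.006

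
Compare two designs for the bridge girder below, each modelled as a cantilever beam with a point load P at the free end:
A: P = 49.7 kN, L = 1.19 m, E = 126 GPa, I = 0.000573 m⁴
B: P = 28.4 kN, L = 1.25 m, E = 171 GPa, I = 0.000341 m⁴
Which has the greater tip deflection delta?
Model: a cantilever beam with a point load P at the free end, so delta = (P·L^3) / (3·E·I) (SI units).
  A: delta = (49700 × 1.19^3) / (3 × (1.26 × 10¹¹) × 0.000573) = 0.0003867 m = 0.3867 mm
  B: delta = (28400 × 1.25^3) / (3 × (1.71 × 10¹¹) × 0.000341) = 0.0003171 m = 0.3171 mm
0.3867 mm > 0.3171 mm, so A is larger.
Final answer: A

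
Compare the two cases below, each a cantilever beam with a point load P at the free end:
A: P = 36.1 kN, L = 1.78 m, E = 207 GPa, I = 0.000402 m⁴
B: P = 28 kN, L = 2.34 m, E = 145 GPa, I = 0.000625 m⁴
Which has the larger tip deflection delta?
Model: a cantilever beam with a point load P at the free end, so delta = (P·L^3) / (3·E·I) (SI units).
  A: delta = (36100 × 1.78^3) / (3 × (2.07 × 10¹¹) × 0.000402) = 0.0008155 m = 0.8155 mm
  B: delta = (28000 × 2.34^3) / (3 × (1.45 × 10¹¹) × 0.000625) = 0.00132 m = 1.32 mm
1.32 mm > 0.8155 mm, so B is larger.
Final answer: B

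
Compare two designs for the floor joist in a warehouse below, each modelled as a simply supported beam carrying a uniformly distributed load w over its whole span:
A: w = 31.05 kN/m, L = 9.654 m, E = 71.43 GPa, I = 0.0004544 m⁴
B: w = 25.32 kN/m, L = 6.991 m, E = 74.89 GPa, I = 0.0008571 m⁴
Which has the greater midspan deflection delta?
Model: a simply supported beam carrying a uniformly distributed load w over its whole span, so delta = (5·w·L^4) / (384·E·I) (SI units).
  A: delta = (5 × 31050 × 9.654^4) / (384 × (7.143 × 10¹⁰) × 0.0004544) = 0.1082 m = 108.2 mm
  B: delta = (5 × 25320 × 6.991^4) / (384 × (7.489 × 10¹⁰) × 0.0008571) = 0.01227 m = 12.27 mm
108.2 mm > 12.27 mm, so A is larger.
Final answer: A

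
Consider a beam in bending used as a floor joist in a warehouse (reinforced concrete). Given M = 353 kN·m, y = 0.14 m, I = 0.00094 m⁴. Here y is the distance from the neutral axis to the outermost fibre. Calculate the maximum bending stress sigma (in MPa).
Model: a beam in bending, so sigma = (M·y) / I.
Convert to SI units:
  M = 353 kN·m = 353000 N·m
Substitute:
  sigma = (353000 × 0.14) / 0.00094
  sigma = 5.257 × 10⁷ Pa
Convert: sigma = 5.257 × 10⁷ Pa = 52.57 MPa
Final answer: sigma = 52.57 MPa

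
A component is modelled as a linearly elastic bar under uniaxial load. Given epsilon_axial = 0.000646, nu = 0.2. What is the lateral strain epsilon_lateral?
Model: a linearly elastic bar under uniaxial load, so epsilon_lateral = -nu·epsilon_axial.
Substitute:
  epsilon_lateral = -(0.2 × 0.000646)
  epsilon_lateral = -0.0001292
Final answer: epsilon_lateral = -0.0001292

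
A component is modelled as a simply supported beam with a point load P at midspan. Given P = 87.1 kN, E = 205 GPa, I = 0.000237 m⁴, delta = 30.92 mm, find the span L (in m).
Model: a simply supported beam with a point load P at midspan, so delta = (P·L^3) / (48·E·I).
Solve for L: L = ((48·delta·E·I) / P)^(1/3).
Convert to SI units:
  P = 87.1 kN = 87100 N
  E = 205 GPa = 2.05 × 10¹¹ Pa
  delta = 30.92 mm = 0.03092 m
Substitute:
  L = ((48 × 0.03092 × (2.05 × 10¹¹) × 0.000237) / 87100)^(1/3)
  L = 9.39 m
Final answer: L = 9.39 m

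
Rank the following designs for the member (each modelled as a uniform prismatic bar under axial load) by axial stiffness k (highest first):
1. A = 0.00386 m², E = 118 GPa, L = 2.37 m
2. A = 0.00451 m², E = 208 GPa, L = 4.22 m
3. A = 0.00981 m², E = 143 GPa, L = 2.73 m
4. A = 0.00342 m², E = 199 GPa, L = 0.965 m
Model: a uniform prismatic bar under axial load, so k = (A·E) / L (SI units).
  Case 1: k = (0.00386 × (1.18 × 10¹¹)) / 2.37 = 1.922 × 10⁸ N/m = 192.2 MN/m
  Case 2: k = (0.00451 × (2.08 × 10¹¹)) / 4.22 = 2.223 × 10⁸ N/m = 222.3 MN/m
  Case 3: k = (0.00981 × (1.43 × 10¹¹)) / 2.73 = 5.139 × 10⁸ N/m = 513.9 MN/m
  Case 4: k = (0.00342 × (1.99 × 10¹¹)) / 0.965 = 7.053 × 10⁸ N/m = 705.3 MN/m
Ordering: 705.3 MN/m (case 4) > 513.9 MN/m (case 3) > 222.3 MN/m (case 2) > 192.2 MN/m (case 1)
Final answer: 4, 3, 2, 1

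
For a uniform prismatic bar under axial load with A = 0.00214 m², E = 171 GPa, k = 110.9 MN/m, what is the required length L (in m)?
Model: a uniform prismatic bar under axial load, so k = (A·E) / L.
Solve for L: L = (A·E) / k.
Convert to SI units:
  E = 171 GPa = 1.71 × 10¹¹ Pa
  k = 110.9 MN/m = 1.109 × 10⁸ N/m
Substitute:
  L = (0.00214 × (1.71 × 10¹¹)) / (1.109 × 10⁸)
  L = 3.3 m
Final answer: L = 3.3 m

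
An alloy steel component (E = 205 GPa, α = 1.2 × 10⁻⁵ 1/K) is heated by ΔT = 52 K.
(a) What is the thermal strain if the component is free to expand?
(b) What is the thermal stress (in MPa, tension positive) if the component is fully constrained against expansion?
(a) Free thermal strain ε_th = α·ΔT = (1.2 × 10⁻⁵) × 52 = 0.000624
(b) Fully constrained, the expansion is suppressed, so σ = -E·α·ΔT. Convert E = 205 GPa = 2.05 × 10¹¹ Pa.
  σ = -(2.05 × 10¹¹) × (1.2 × 10⁻⁵) × 52 = -1.279 × 10⁸ Pa = -127.9 MPa (compressive)
Final answer: (a) ε_th = 0.000624, (b) σ = -127.9 MPa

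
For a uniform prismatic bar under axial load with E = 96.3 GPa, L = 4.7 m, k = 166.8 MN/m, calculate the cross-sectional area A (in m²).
Model: a uniform prismatic bar under axial load, so k = (A·E) / L.
Solve for A: A = (k·L) / E.
Convert to SI units:
  E = 96.3 GPa = 9.63 × 10¹⁰ Pa
  k = 166.8 MN/m = 1.668 × 10⁸ N/m
Substitute:
  A = ((1.668 × 10⁸) × 4.7) / (9.63 × 10¹⁰)
  A = 0.008141 m²
Final answer: A = 0.008141 m²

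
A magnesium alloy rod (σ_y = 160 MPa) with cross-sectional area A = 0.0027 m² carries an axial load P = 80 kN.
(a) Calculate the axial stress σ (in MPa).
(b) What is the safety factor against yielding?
(a) Axial stress σ = P/A. Convert P = 80 kN = 80000 N.
  σ = 80000 / 0.0027 = 2.963 × 10⁷ Pa = 29.63 MPa
(b) Safety factor SF = σ_y/σ = 160 / 29.63 = 5.4
Final answer: (a) σ = 29.63 MPa, (b) SF = 5.4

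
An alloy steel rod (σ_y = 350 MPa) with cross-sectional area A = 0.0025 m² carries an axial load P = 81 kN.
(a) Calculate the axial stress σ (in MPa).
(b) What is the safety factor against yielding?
(a) Axial stress σ = P/A. Convert P = 81 kN = 81000 N.
  σ = 81000 / 0.0025 = 3.24 × 10⁷ Pa = 32.4 MPa
(b) Safety factor SF = σ_y/σ = 350 / 32.4 = 10.8
Final answer: (a) σ = 32.4 MPa, (b) SF = 10.8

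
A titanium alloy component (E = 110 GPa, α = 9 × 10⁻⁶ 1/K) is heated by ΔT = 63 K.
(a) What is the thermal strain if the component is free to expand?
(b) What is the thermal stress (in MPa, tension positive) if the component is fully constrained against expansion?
(a) Free thermal strain ε_th = α·ΔT = (9 × 10⁻⁶) × 63 = 0.000567
(b) Fully constrained, the expansion is suppressed, so σ = -E·α·ΔT. Convert E = 110 GPa = 1.1 × 10¹¹ Pa.
  σ = -(1.1 × 10¹¹) × (9 × 10⁻⁶) × 63 = -6.237 × 10⁷ Pa = -62.37 MPa (compressive)
Final answer: (a) ε_th = 0.000567, (b) σ = -62.37 MPa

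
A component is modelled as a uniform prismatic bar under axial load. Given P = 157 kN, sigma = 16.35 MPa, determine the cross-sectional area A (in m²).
Model: a uniform prismatic bar under axial load, so sigma = P / A.
Solve for A: A = P / sigma.
Convert to SI units:
  P = 157 kN = 157000 N
  sigma = 16.35 MPa = 1.635 × 10⁷ Pa
Substitute:
  A = 157000 / (1.635 × 10⁷)
  A = 0.009602 m²
Final answer: A = 0.009602 m²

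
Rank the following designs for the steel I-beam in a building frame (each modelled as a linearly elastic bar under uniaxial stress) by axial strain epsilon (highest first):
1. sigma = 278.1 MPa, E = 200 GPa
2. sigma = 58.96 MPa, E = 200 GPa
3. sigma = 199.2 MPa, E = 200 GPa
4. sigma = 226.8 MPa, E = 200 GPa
Model: a linearly elastic bar under uniaxial stress, so epsilon = sigma / E (SI units).
  Case 1: epsilon = (2.781 × 10⁸) / (2 × 10¹¹) = 0.00139
  Case 2: epsilon = (5.896 × 10⁷) / (2 × 10¹¹) = 0.0002948
  Case 3: epsilon = (1.992 × 10⁸) / (2 × 10¹¹) = 0.000996
  Case 4: epsilon = (2.268 × 10⁸) / (2 × 10¹¹) = 0.001134
Ordering: 0.00139 (case 1) > 0.001134 (case 4) > 0.000996 (case 3) > 0.0002948 (case 2)
Final answer: 1, 4, 3, 2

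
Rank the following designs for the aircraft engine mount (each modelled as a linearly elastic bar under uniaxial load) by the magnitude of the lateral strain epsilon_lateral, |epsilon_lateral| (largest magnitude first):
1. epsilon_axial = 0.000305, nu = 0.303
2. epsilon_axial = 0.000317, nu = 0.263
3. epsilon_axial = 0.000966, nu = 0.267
Model: a linearly elastic bar under uniaxial load, so epsilon_lateral = -nu·epsilon_axial (SI units).
  Case 1: epsilon_lateral = -(0.303 × 0.000305) = -9.241 × 10⁻⁵
  Case 2: epsilon_lateral = -(0.263 × 0.000317) = -8.337 × 10⁻⁵
  Case 3: epsilon_lateral = -(0.267 × 0.000966) = -0.0002579
Ordering by |epsilon_lateral|: 0.0002579 (case 3) > 9.241 × 10⁻⁵ (case 1) > 8.337 × 10⁻⁵ (case 2)
Final answer: 3, 1, 2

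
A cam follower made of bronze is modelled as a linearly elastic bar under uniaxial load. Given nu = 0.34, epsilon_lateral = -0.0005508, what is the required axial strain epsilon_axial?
Model: a linearly elastic bar under uniaxial load, so epsilon_lateral = -nu·epsilon_axial.
Solve for epsilon_axial: epsilon_axial = -epsilon_lateral / nu.
Substitute:
  epsilon_axial = -(-0.0005508) / 0.34
  epsilon_axial = 0.00162
Final answer: epsilon_axial = 0.00162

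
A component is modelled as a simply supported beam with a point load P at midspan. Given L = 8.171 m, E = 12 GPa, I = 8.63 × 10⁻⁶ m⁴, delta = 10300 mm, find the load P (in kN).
Model: a simply supported beam with a point load P at midspan, so delta = (P·L^3) / (48·E·I).
Solve for P: P = (48·delta·E·I) / L^3.
Convert to SI units:
  E = 12 GPa = 1.2 × 10¹⁰ Pa
  delta = 10300 mm = 10.3 m
Substitute:
  P = (48 × 10.3 × (1.2 × 10¹⁰) × (8.63 × 10⁻⁶)) / 8.171^3
  P = 93850 N
Convert: P = 93850 N = 93.85 kN
Final answer: P = 93.85 kN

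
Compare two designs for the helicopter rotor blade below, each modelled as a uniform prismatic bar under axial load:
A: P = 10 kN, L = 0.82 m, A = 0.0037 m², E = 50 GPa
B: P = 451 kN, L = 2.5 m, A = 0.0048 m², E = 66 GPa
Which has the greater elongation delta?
Model: a uniform prismatic bar under axial load, so delta = (P·L) / (A·E) (SI units).
  A: delta = (10000 × 0.82) / (0.0037 × (5 × 10¹⁰)) = 4.432 × 10⁻⁵ m = 0.04432 mm
  B: delta = (451000 × 2.5) / (0.0048 × (6.6 × 10¹⁰)) = 0.003559 m = 3.559 mm
3.559 mm > 0.04432 mm, so B is larger.
Final answer: B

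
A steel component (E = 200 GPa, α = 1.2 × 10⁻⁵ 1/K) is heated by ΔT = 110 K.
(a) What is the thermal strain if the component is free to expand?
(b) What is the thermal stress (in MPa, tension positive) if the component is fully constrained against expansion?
(a) Free thermal strain ε_th = α·ΔT = (1.2 × 10⁻⁵) × 110 = 0.00132
(b) Fully constrained, the expansion is suppressed, so σ = -E·α·ΔT. Convert E = 200 GPa = 2 × 10¹¹ Pa.
  σ = -(2 × 10¹¹) × (1.2 × 10⁻⁵) × 110 = -2.64 × 10⁸ Pa = -264 MPa (compressive)
Final answer: (a) ε_th = 0.00132, (b) σ = -264 MPa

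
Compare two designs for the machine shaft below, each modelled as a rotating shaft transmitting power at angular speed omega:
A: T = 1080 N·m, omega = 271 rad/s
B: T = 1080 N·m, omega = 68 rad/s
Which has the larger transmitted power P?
Model: a rotating shaft transmitting power at angular speed omega, so P = T·omega (SI units).
  A: P = 1080 × 271 = 292700 W = 292.7 kW
  B: P = 1080 × 68 = 73440 W = 73.44 kW
292.7 kW > 73.44 kW, so A is larger.
Final answer: A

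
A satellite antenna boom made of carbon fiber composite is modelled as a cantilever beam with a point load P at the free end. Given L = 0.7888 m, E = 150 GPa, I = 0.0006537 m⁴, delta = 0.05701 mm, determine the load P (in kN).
Model: a cantilever beam with a point load P at the free end, so delta = (P·L^3) / (3·E·I).
Solve for P: P = (3·delta·E·I) / L^3.
Convert to SI units:
  E = 150 GPa = 1.5 × 10¹¹ Pa
  delta = 0.05701 mm = 5.701 × 10⁻⁵ m
Substitute:
  P = (3 × (5.701 × 10⁻⁵) × (1.5 × 10¹¹) × 0.0006537) / 0.7888^3
  P = 34170 N
Convert: P = 34170 N = 34.17 kN
Final answer: P = 34.17 kN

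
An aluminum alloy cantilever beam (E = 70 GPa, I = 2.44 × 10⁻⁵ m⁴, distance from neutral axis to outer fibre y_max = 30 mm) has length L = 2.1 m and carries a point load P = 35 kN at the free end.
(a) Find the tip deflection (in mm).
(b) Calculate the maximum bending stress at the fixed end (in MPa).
(a) Tip deflection of a cantilever with an end point load: δ = P·L^3 / (3·E·I). Convert P = 35 kN = 35000 N, E = 70 GPa = 7 × 10¹⁰ Pa.
  δ = (35000 × 2.1^3) / (3 × (7 × 10¹⁰) × (2.44 × 10⁻⁵)) = 0.06326 m = 63.26 mm
(b) Maximum bending moment at the fixed end: M = P·L = 35000 × 2.1 = 73500 N·m. Convert y_max = 30 mm = 0.03 m.
  σ = M·y_max / I = (73500 × 0.03) / (2.44 × 10⁻⁵) = 9.037 × 10⁷ Pa = 90.37 MPa
Final answer: (a) δ = 63.26 mm, (b) σ = 90.37 MPa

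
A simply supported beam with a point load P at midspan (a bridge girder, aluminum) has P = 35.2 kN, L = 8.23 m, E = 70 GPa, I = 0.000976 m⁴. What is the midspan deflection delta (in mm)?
Model: a simply supported beam with a point load P at midspan, so delta = (P·L^3) / (48·E·I).
Convert to SI units:
  P = 35.2 kN = 35200 N
  E = 70 GPa = 7 × 10¹⁰ Pa
Substitute:
  delta = (35200 × 8.23^3) / (48 × (7 × 10¹⁰) × 0.000976)
  delta = 0.005983 m
Convert: delta = 0.005983 m = 5.983 mm
Final answer: delta = 5.983 mm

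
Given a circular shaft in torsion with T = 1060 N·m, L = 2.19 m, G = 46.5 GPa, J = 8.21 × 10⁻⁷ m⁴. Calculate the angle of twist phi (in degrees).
Model: a circular shaft in torsion, so phi = (T·L) / (G·J).
Convert to SI units:
  G = 46.5 GPa = 4.65 × 10¹⁰ Pa
Substitute:
  phi = (1060 × 2.19) / ((4.65 × 10¹⁰) × (8.21 × 10⁻⁷))
  phi = 0.06081 rad
Convert to degrees: phi = 0.06081 × 180/π = 3.484°
Final answer: phi = 3.484°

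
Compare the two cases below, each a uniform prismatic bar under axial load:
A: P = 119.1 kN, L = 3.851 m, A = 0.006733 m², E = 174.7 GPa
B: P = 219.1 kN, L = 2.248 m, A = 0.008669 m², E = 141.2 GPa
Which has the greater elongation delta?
Model: a uniform prismatic bar under axial load, so delta = (P·L) / (A·E) (SI units).
  A: delta = (119100 × 3.851) / (0.006733 × (1.747 × 10¹¹)) = 0.0003899 m = 0.3899 mm
  B: delta = (219100 × 2.248) / (0.008669 × (1.412 × 10¹¹)) = 0.0004024 m = 0.4024 mm
0.4024 mm > 0.3899 mm, so B is larger.
Final answer: B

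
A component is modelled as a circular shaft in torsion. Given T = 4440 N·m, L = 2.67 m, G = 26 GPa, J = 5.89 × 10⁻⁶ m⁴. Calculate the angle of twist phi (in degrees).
Model: a circular shaft in torsion, so phi = (T·L) / (G·J).
Convert to SI units:
  G = 26 GPa = 2.6 × 10¹⁰ Pa
Substitute:
  phi = (4440 × 2.67) / ((2.6 × 10¹⁰) × (5.89 × 10⁻⁶))
  phi = 0.07741 rad
Convert to degrees: phi = 0.07741 × 180/π = 4.435°
Final answer: phi = 4.435°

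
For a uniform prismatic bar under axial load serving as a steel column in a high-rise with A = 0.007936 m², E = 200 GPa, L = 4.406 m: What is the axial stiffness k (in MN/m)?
Model: a uniform prismatic bar under axial load, so k = (A·E) / L.
Convert to SI units:
  E = 200 GPa = 2 × 10¹¹ Pa
Substitute:
  k = (0.007936 × (2 × 10¹¹)) / 4.406
  k = 3.602 × 10⁸ N/m
Convert: k = 3.602 × 10⁸ N/m = 360.2 MN/m
Final answer: k = 360.2 MN/m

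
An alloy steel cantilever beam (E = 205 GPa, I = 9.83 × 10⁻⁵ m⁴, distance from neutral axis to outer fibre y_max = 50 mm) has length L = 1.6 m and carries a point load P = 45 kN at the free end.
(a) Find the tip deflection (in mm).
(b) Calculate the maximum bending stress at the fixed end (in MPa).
(a) Tip deflection of a cantilever with an end point load: δ = P·L^3 / (3·E·I). Convert P = 45 kN = 45000 N, E = 205 GPa = 2.05 × 10¹¹ Pa.
  δ = (45000 × 1.6^3) / (3 × (2.05 × 10¹¹) × (9.83 × 10⁻⁵)) = 0.003049 m = 3.049 mm
(b) Maximum bending moment at the fixed end: M = P·L = 45000 × 1.6 = 72000 N·m. Convert y_max = 50 mm = 0.05 m.
  σ = M·y_max / I = (72000 × 0.05) / (9.83 × 10⁻⁵) = 3.662 × 10⁷ Pa = 36.62 MPa
Final answer: (a) δ = 3.049 mm, (b) σ = 36.62 MPa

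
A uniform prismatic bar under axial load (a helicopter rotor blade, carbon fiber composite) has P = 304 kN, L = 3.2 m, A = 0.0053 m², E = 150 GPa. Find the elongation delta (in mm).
Model: a uniform prismatic bar under axial load, so delta = (P·L) / (A·E).
Convert to SI units:
  P = 304 kN = 304000 N
  E = 150 GPa = 1.5 × 10¹¹ Pa
Substitute:
  delta = (304000 × 3.2) / (0.0053 × (1.5 × 10¹¹))
  delta = 0.001224 m
Convert: delta = 0.001224 m = 1.224 mm
Final answer: delta = 1.224 mm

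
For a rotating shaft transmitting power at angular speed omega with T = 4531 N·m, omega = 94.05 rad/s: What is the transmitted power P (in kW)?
Model: a rotating shaft transmitting power at angular speed omega, so P = T·omega.
Substitute:
  P = 4531 × 94.05
  P = 426100 W
Convert: P = 426100 W = 426.1 kW
Final answer: P = 426.1 kW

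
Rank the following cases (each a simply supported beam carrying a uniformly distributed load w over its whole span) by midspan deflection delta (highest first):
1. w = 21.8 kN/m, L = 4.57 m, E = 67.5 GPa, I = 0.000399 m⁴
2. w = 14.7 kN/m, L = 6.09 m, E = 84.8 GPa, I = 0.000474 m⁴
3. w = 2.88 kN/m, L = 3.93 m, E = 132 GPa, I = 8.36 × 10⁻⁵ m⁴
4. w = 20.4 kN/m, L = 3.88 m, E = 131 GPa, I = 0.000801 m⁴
Model: a simply supported beam carrying a uniformly distributed load w over its whole span, so delta = (5·w·L^4) / (384·E·I) (SI units).
  Case 1: delta = (5 × 21800 × 4.57^4) / (384 × (6.75 × 10¹⁰) × 0.000399) = 0.004597 m = 4.597 mm
  Case 2: delta = (5 × 14700 × 6.09^4) / (384 × (8.48 × 10¹⁰) × 0.000474) = 0.00655 m = 6.55 mm
  Case 3: delta = (5 × 2880 × 3.93^4) / (384 × (1.32 × 10¹¹) × (8.36 × 10⁻⁵)) = 0.0008106 m = 0.8106 mm
  Case 4: delta = (5 × 20400 × 3.88^4) / (384 × (1.31 × 10¹¹) × 0.000801) = 0.0005737 m = 0.5737 mm
Ordering: 6.55 mm (case 2) > 4.597 mm (case 1) > 0.8106 mm (case 3) > 0.5737 mm (case 4)
Final answer: 2, 1, 3, 4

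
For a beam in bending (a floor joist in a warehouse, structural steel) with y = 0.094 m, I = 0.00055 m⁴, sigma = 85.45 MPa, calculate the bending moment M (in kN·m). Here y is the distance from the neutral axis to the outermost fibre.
Model: a beam in bending, so sigma = (M·y) / I.
Solve for M: M = (sigma·I) / y.
Convert to SI units:
  sigma = 85.45 MPa = 8.545 × 10⁷ Pa
Substitute:
  M = ((8.545 × 10⁷) × 0.00055) / 0.094
  M = 500000 N·m
Convert: M = 500000 N·m = 500 kN·m
Final answer: M = 500 kN·m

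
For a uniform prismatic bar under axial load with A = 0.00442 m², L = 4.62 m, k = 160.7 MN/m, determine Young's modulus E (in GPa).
Model: a uniform prismatic bar under axial load, so k = (A·E) / L.
Solve for E: E = (k·L) / A.
Convert to SI units:
  k = 160.7 MN/m = 1.607 × 10⁸ N/m
Substitute:
  E = ((1.607 × 10⁸) × 4.62) / 0.00442
  E = 1.68 × 10¹¹ Pa
Convert: E = 1.68 × 10¹¹ Pa = 168 GPa
Final answer: E = 168 GPa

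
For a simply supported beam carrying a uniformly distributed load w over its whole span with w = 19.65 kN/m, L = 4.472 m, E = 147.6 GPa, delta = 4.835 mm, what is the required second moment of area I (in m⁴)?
Model: a simply supported beam carrying a uniformly distributed load w over its whole span, so delta = (5·w·L^4) / (384·E·I).
Solve for I: I = (5·w·L^4) / (384·delta·E).
Convert to SI units:
  w = 19.65 kN/m = 19650 N/m
  E = 147.6 GPa = 1.476 × 10¹¹ Pa
  delta = 4.835 mm = 0.004835 m
Substitute:
  I = (5 × 19650 × 4.472^4) / (384 × 0.004835 × (1.476 × 10¹¹))
  I = 0.0001434 m⁴
Final answer: I = 0.0001434 m⁴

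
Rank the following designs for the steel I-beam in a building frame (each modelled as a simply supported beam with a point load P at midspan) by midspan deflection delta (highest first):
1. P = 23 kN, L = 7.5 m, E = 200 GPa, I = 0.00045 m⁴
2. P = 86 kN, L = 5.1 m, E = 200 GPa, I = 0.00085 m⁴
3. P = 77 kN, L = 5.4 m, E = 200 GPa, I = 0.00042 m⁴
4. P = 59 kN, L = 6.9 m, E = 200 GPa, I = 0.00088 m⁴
Model: a simply supported beam with a point load P at midspan, so delta = (P·L^3) / (48·E·I) (SI units).
  Case 1: delta = (23000 × 7.5^3) / (48 × (2 × 10¹¹) × 0.00045) = 0.002246 m = 2.246 mm
  Case 2: delta = (86000 × 5.1^3) / (48 × (2 × 10¹¹) × 0.00085) = 0.001398 m = 1.398 mm
  Case 3: delta = (77000 × 5.4^3) / (48 × (2 × 10¹¹) × 0.00042) = 0.003007 m = 3.007 mm
  Case 4: delta = (59000 × 6.9^3) / (48 × (2 × 10¹¹) × 0.00088) = 0.002294 m = 2.294 mm
Ordering: 3.007 mm (case 3) > 2.294 mm (case 4) > 2.246 mm (case 1) > 1.398 mm (case 2)
Final answer: 3, 4, 1, 2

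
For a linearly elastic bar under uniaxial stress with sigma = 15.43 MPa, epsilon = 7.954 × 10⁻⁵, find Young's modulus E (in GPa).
Model: a linearly elastic bar under uniaxial stress, so epsilon = sigma / E.
Solve for E: E = sigma / epsilon.
Convert to SI units:
  sigma = 15.43 MPa = 1.543 × 10⁷ Pa
Substitute:
  E = (1.543 × 10⁷) / (7.954 × 10⁻⁵)
  E = 1.94 × 10¹¹ Pa
Convert: E = 1.94 × 10¹¹ Pa = 194 GPa
Final answer: E = 194 GPa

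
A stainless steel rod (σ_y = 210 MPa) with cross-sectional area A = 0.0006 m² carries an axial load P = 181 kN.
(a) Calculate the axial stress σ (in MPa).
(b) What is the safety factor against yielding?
(a) Axial stress σ = P/A. Convert P = 181 kN = 181000 N.
  σ = 181000 / 0.0006 = 3.017 × 10⁸ Pa = 301.7 MPa
(b) Safety factor SF = σ_y/σ = 210 / 301.7 = 0.6961
Final answer: (a) σ = 301.7 MPa, (b) SF = 0.6961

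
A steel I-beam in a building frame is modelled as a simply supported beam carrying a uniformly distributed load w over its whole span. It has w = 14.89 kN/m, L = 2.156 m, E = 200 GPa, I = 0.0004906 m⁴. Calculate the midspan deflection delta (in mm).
Model: a simply supported beam carrying a uniformly distributed load w over its whole span, so delta = (5·w·L^4) / (384·E·I).
Convert to SI units:
  w = 14.89 kN/m = 14890 N/m
  E = 200 GPa = 2 × 10¹¹ Pa
Substitute:
  delta = (5 × 14890 × 2.156^4) / (384 × (2 × 10¹¹) × 0.0004906)
  delta = 4.269 × 10⁻⁵ m
Convert: delta = 4.269 × 10⁻⁵ m = 0.04269 mm
Final answer: delta = 0.04269 mm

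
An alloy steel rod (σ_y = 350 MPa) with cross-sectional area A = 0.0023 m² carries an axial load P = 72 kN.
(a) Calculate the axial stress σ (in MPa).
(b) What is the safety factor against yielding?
(a) Axial stress σ = P/A. Convert P = 72 kN = 72000 N.
  σ = 72000 / 0.0023 = 3.13 × 10⁷ Pa = 31.3 MPa
(b) Safety factor SF = σ_y/σ = 350 / 31.3 = 11.18
Final answer: (a) σ = 31.3 MPa, (b) SF = 11.18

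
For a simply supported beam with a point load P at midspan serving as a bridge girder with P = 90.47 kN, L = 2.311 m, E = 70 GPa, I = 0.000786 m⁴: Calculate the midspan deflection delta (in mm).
Model: a simply supported beam with a point load P at midspan, so delta = (P·L^3) / (48·E·I).
Convert to SI units:
  P = 90.47 kN = 90470 N
  E = 70 GPa = 7 × 10¹⁰ Pa
Substitute:
  delta = (90470 × 2.311^3) / (48 × (7 × 10¹⁰) × 0.000786)
  delta = 0.0004228 m
Convert: delta = 0.0004228 m = 0.4228 mm
Final answer: delta = 0.4228 mm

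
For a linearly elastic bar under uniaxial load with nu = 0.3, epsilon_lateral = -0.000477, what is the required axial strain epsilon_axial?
Model: a linearly elastic bar under uniaxial load, so epsilon_lateral = -nu·epsilon_axial.
Solve for epsilon_axial: epsilon_axial = -epsilon_lateral / nu.
Substitute:
  epsilon_axial = -(-0.000477) / 0.3
  epsilon_axial = 0.00159
Final answer: epsilon_axial = 0.00159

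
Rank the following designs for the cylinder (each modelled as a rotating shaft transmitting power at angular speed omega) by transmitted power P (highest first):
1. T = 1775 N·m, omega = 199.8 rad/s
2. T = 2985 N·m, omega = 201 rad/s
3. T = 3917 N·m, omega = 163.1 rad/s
Model: a rotating shaft transmitting power at angular speed omega, so P = T·omega (SI units).
  Case 1: P = 1775 × 199.8 = 354600 W = 354.6 kW
  Case 2: P = 2985 × 201 = 600000 W = 600 kW
  Case 3: P = 3917 × 163.1 = 638900 W = 638.9 kW
Ordering: 638.9 kW (case 3) > 600 kW (case 2) > 354.6 kW (case 1)
Final answer: 3, 2, 1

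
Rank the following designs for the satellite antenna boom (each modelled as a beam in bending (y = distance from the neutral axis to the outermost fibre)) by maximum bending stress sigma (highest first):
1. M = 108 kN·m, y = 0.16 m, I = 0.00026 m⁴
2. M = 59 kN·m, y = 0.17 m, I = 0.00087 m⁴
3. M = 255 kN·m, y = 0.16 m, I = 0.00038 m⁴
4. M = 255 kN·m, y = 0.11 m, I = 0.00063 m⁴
Model: a beam in bending (y = distance from the neutral axis to the outermost fibre), so sigma = (M·y) / I (SI units).
  Case 1: sigma = (108000 × 0.16) / 0.00026 = 6.646 × 10⁷ Pa = 66.46 MPa
  Case 2: sigma = (59000 × 0.17) / 0.00087 = 1.153 × 10⁷ Pa = 11.53 MPa
  Case 3: sigma = (255000 × 0.16) / 0.00038 = 1.074 × 10⁸ Pa = 107.4 MPa
  Case 4: sigma = (255000 × 0.11) / 0.00063 = 4.452 × 10⁷ Pa = 44.52 MPa
Ordering: 107.4 MPa (case 3) > 66.46 MPa (case 1) > 44.52 MPa (case 4) > 11.53 MPa (case 2)
Final answer: 3, 1, 4, 2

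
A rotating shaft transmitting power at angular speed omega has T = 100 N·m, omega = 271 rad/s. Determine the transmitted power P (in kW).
Model: a rotating shaft transmitting power at angular speed omega, so P = T·omega.
Substitute:
  P = 100 × 271
  P = 27100 W
Convert: P = 27100 W = 27.1 kW
Final answer: P = 27.1 kW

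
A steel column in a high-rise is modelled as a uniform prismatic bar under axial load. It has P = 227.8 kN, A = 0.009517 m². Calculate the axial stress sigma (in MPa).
Model: a uniform prismatic bar under axial load, so sigma = P / A.
Convert to SI units:
  P = 227.8 kN = 227800 N
Substitute:
  sigma = 227800 / 0.009517
  sigma = 2.394 × 10⁷ Pa
Convert: sigma = 2.394 × 10⁷ Pa = 23.94 MPa
Final answer: sigma = 23.94 MPa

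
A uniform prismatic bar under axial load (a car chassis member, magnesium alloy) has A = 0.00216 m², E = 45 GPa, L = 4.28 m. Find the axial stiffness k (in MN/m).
Model: a uniform prismatic bar under axial load, so k = (A·E) / L.
Convert to SI units:
  E = 45 GPa = 4.5 × 10¹⁰ Pa
Substitute:
  k = (0.00216 × (4.5 × 10¹⁰)) / 4.28
  k = 2.271 × 10⁷ N/m
Convert: k = 2.271 × 10⁷ N/m = 22.71 MN/m
Final answer: k = 22.71 MN/m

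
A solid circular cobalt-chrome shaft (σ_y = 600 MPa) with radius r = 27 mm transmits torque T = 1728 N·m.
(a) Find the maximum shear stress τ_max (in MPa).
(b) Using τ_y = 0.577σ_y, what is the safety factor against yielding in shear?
(a) For a solid circular shaft, τ_max = T·r/J with J = π·r^4/2, i.e. τ_max = 2·T / (π·r^3). Convert r = 27 mm = 0.027 m.
  τ_max = (2 × 1728) / (π × 0.027^3) = 5.589 × 10⁷ Pa = 55.89 MPa
(b) τ_y = 0.577 × 600 = 346.2 MPa
  SF = τ_y/τ_max = 346.2 / 55.89 = 6.194
Final answer: (a) τ_max = 55.89 MPa, (b) SF = 6.194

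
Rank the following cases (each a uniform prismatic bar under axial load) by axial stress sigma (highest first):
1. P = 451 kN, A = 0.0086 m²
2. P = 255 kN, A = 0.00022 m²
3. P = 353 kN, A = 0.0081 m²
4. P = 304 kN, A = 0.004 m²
Model: a uniform prismatic bar under axial load, so sigma = P / A (SI units).
  Case 1: sigma = 451000 / 0.0086 = 5.244 × 10⁷ Pa = 52.44 MPa
  Case 2: sigma = 255000 / 0.00022 = 1.159 × 10⁹ Pa = 1159 MPa
  Case 3: sigma = 353000 / 0.0081 = 4.358 × 10⁷ Pa = 43.58 MPa
  Case 4: sigma = 304000 / 0.004 = 7.6 × 10⁷ Pa = 76 MPa
Ordering: 1159 MPa (case 2) > 76 MPa (case 4) > 52.44 MPa (case 1) > 43.58 MPa (case 3)
Final answer: 2, 4, 1, 3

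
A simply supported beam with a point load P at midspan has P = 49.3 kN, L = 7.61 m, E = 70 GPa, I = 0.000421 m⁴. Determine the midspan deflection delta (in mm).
Model: a simply supported beam with a point load P at midspan, so delta = (P·L^3) / (48·E·I).
Convert to SI units:
  P = 49.3 kN = 49300 N
  E = 70 GPa = 7 × 10¹⁰ Pa
Substitute:
  delta = (49300 × 7.61^3) / (48 × (7 × 10¹⁰) × 0.000421)
  delta = 0.01536 m
Convert: delta = 0.01536 m = 15.36 mm
Final answer: delta = 15.36 mm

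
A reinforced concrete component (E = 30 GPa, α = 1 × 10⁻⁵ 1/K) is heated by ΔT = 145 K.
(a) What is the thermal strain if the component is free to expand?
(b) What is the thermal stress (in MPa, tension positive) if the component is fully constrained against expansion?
(a) Free thermal strain ε_th = α·ΔT = (1 × 10⁻⁵) × 145 = 0.00145
(b) Fully constrained, the expansion is suppressed, so σ = -E·α·ΔT. Convert E = 30 GPa = 3 × 10¹⁰ Pa.
  σ = -(3 × 10¹⁰) × (1 × 10⁻⁵) × 145 = -4.35 × 10⁷ Pa = -43.5 MPa (compressive)
Final answer: (a) ε_th = 0.00145, (b) σ = -43.5 MPa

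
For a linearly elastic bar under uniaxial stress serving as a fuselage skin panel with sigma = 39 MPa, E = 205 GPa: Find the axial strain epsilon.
Model: a linearly elastic bar under uniaxial stress, so epsilon = sigma / E.
Convert to SI units:
  sigma = 39 MPa = 3.9 × 10⁷ Pa
  E = 205 GPa = 2.05 × 10¹¹ Pa
Substitute:
  epsilon = (3.9 × 10⁷) / (2.05 × 10¹¹)
  epsilon = 0.0001902
Final answer: epsilon = 0.0001902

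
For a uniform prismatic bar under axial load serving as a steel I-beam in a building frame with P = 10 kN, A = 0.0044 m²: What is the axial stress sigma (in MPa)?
Model: a uniform prismatic bar under axial load, so sigma = P / A.
Convert to SI units:
  P = 10 kN = 10000 N
Substitute:
  sigma = 10000 / 0.0044
  sigma = 2.273 × 10⁶ Pa
Convert: sigma = 2.273 × 10⁶ Pa = 2.273 MPa
Final answer: sigma = 2.273 MPa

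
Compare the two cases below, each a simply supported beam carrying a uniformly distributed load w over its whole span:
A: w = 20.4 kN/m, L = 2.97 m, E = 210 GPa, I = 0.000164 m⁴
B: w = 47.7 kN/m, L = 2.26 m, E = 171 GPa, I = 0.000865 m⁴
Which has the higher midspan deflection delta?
Model: a simply supported beam carrying a uniformly distributed load w over its whole span, so delta = (5·w·L^4) / (384·E·I) (SI units).
  A: delta = (5 × 20400 × 2.97^4) / (384 × (2.1 × 10¹¹) × 0.000164) = 0.0006001 m = 0.6001 mm
  B: delta = (5 × 47700 × 2.26^4) / (384 × (1.71 × 10¹¹) × 0.000865) = 0.0001095 m = 0.1095 mm
0.6001 mm > 0.1095 mm, so A is larger.
Final answer: A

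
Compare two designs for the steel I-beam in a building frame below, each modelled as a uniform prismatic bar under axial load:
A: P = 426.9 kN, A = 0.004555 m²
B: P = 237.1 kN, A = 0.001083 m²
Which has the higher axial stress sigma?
Model: a uniform prismatic bar under axial load, so sigma = P / A (SI units).
  A: sigma = 426900 / 0.004555 = 9.372 × 10⁷ Pa = 93.72 MPa
  B: sigma = 237100 / 0.001083 = 2.189 × 10⁸ Pa = 218.9 MPa
218.9 MPa > 93.72 MPa, so B is larger.
Final answer: B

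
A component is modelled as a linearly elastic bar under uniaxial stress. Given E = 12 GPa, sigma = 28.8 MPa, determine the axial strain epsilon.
Model: a linearly elastic bar under uniaxial stress, so sigma = E·epsilon.
Solve for epsilon: epsilon = sigma / E.
Convert to SI units:
  E = 12 GPa = 1.2 × 10¹⁰ Pa
  sigma = 28.8 MPa = 2.88 × 10⁷ Pa
Substitute:
  epsilon = (2.88 × 10⁷) / (1.2 × 10¹⁰)
  epsilon = 0.0024
Final answer: epsilon = 0.0024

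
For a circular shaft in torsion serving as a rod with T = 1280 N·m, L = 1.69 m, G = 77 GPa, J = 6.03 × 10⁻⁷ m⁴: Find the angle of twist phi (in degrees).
Model: a circular shaft in torsion, so phi = (T·L) / (G·J).
Convert to SI units:
  G = 77 GPa = 7.7 × 10¹⁰ Pa
Substitute:
  phi = (1280 × 1.69) / ((7.7 × 10¹⁰) × (6.03 × 10⁻⁷))
  phi = 0.04659 rad
Convert to degrees: phi = 0.04659 × 180/π = 2.669°
Final answer: phi = 2.669°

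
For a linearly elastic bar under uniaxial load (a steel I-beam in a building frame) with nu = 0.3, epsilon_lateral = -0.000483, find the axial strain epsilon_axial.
Model: a linearly elastic bar under uniaxial load, so epsilon_lateral = -nu·epsilon_axial.
Solve for epsilon_axial: epsilon_axial = -epsilon_lateral / nu.
Substitute:
  epsilon_axial = -(-0.000483) / 0.3
  epsilon_axial = 0.00161
Final answer: epsilon_axial = 0.00161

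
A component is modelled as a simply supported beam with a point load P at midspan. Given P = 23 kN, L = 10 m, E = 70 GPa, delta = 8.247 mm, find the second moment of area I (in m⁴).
Model: a simply supported beam with a point load P at midspan, so delta = (P·L^3) / (48·E·I).
Solve for I: I = (P·L^3) / (48·delta·E).
Convert to SI units:
  P = 23 kN = 23000 N
  E = 70 GPa = 7 × 10¹⁰ Pa
  delta = 8.247 mm = 0.008247 m
Substitute:
  I = (23000 × 10^3) / (48 × 0.008247 × (7 × 10¹⁰))
  I = 0.00083 m⁴
Final answer: I = 0.00083 m⁴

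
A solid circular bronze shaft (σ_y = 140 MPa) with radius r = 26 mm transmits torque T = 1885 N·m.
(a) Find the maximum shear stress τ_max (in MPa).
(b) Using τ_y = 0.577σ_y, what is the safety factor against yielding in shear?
(a) For a solid circular shaft, τ_max = T·r/J with J = π·r^4/2, i.e. τ_max = 2·T / (π·r^3). Convert r = 26 mm = 0.026 m.
  τ_max = (2 × 1885) / (π × 0.026^3) = 6.828 × 10⁷ Pa = 68.28 MPa
(b) τ_y = 0.577 × 140 = 80.78 MPa
  SF = τ_y/τ_max = 80.78 / 68.28 = 1.183
Final answer: (a) τ_max = 68.28 MPa, (b) SF = 1.183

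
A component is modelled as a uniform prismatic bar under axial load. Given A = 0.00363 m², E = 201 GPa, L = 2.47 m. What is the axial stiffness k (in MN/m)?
Model: a uniform prismatic bar under axial load, so k = (A·E) / L.
Convert to SI units:
  E = 201 GPa = 2.01 × 10¹¹ Pa
Substitute:
  k = (0.00363 × (2.01 × 10¹¹)) / 2.47
  k = 2.954 × 10⁸ N/m
Convert: k = 2.954 × 10⁸ N/m = 295.4 MN/m
Final answer: k = 295.4 MN/m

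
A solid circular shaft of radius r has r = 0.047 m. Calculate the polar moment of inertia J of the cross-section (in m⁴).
Model: a solid circular shaft of radius r, so J = (π·r^4) / 2.
Substitute:
  J = (π × 0.047^4) / 2
  J = 7.665 × 10⁻⁶ m⁴
Final answer: J = 7.665 × 10⁻⁶ m⁴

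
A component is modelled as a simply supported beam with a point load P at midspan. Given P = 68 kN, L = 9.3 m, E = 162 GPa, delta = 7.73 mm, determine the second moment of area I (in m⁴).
Model: a simply supported beam with a point load P at midspan, so delta = (P·L^3) / (48·E·I).
Solve for I: I = (P·L^3) / (48·delta·E).
Convert to SI units:
  P = 68 kN = 68000 N
  E = 162 GPa = 1.62 × 10¹¹ Pa
  delta = 7.73 mm = 0.00773 m
Substitute:
  I = (68000 × 9.3^3) / (48 × 0.00773 × (1.62 × 10¹¹))
  I = 0.00091 m⁴
Final answer: I = 0.00091 m⁴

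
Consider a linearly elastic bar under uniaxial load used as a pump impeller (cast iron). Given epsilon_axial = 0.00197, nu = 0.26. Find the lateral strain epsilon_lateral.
Model: a linearly elastic bar under uniaxial load, so epsilon_lateral = -nu·epsilon_axial.
Substitute:
  epsilon_lateral = -(0.26 × 0.00197)
  epsilon_lateral = -0.0005122
Final answer: epsilon_lateral = -0.0005122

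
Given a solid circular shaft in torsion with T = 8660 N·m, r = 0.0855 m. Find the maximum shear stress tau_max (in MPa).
Model: a solid circular shaft in torsion, so tau_max = (2·T) / (π·r^3).
Substitute:
  tau_max = (2 × 8660) / (π × 0.0855^3)
  tau_max = 8.821 × 10⁶ Pa
Convert: tau_max = 8.821 × 10⁶ Pa = 8.821 MPa
Final answer: tau_max = 8.821 MPa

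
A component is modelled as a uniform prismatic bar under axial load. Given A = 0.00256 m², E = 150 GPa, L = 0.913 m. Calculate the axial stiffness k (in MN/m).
Model: a uniform prismatic bar under axial load, so k = (A·E) / L.
Convert to SI units:
  E = 150 GPa = 1.5 × 10¹¹ Pa
Substitute:
  k = (0.00256 × (1.5 × 10¹¹)) / 0.913
  k = 4.206 × 10⁸ N/m
Convert: k = 4.206 × 10⁸ N/m = 420.6 MN/m
Final answer: k = 420.6 MN/m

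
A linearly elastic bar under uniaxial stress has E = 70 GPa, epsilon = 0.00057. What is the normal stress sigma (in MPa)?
Model: a linearly elastic bar under uniaxial stress, so sigma = E·epsilon.
Convert to SI units:
  E = 70 GPa = 7 × 10¹⁰ Pa
Substitute:
  sigma = (7 × 10¹⁰) × 0.00057
  sigma = 3.99 × 10⁷ Pa
Convert: sigma = 3.99 × 10⁷ Pa = 39.9 MPa
Final answer: sigma = 39.9 MPa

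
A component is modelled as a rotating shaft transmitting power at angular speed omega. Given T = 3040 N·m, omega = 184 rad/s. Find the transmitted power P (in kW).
Model: a rotating shaft transmitting power at angular speed omega, so P = T·omega.
Substitute:
  P = 3040 × 184
  P = 559400 W
Convert: P = 559400 W = 559.4 kW
Final answer: P = 559.4 kW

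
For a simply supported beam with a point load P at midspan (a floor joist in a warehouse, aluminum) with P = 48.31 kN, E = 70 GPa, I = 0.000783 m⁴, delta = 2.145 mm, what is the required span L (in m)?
Model: a simply supported beam with a point load P at midspan, so delta = (P·L^3) / (48·E·I).
Solve for L: L = ((48·delta·E·I) / P)^(1/3).
Convert to SI units:
  P = 48.31 kN = 48310 N
  E = 70 GPa = 7 × 10¹⁰ Pa
  delta = 2.145 mm = 0.002145 m
Substitute:
  L = ((48 × 0.002145 × (7 × 10¹⁰) × 0.000783) / 48310)^(1/3)
  L = 4.888 m
Final answer: L = 4.888 m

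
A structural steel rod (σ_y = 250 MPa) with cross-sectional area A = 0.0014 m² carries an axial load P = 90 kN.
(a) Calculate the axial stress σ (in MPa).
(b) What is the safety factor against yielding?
(a) Axial stress σ = P/A. Convert P = 90 kN = 90000 N.
  σ = 90000 / 0.0014 = 6.429 × 10⁷ Pa = 64.29 MPa
(b) Safety factor SF = σ_y/σ = 250 / 64.29 = 3.889
Final answer: (a) σ = 64.29 MPa, (b) SF = 3.889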